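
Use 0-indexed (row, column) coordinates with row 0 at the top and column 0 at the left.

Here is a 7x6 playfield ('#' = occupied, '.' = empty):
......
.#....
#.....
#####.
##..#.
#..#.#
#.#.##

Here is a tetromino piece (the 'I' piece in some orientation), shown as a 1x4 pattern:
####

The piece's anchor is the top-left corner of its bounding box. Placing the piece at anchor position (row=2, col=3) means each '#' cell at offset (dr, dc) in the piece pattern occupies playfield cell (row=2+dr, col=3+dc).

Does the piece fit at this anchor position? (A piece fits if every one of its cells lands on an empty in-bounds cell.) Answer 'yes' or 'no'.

Check each piece cell at anchor (2, 3):
  offset (0,0) -> (2,3): empty -> OK
  offset (0,1) -> (2,4): empty -> OK
  offset (0,2) -> (2,5): empty -> OK
  offset (0,3) -> (2,6): out of bounds -> FAIL
All cells valid: no

Answer: no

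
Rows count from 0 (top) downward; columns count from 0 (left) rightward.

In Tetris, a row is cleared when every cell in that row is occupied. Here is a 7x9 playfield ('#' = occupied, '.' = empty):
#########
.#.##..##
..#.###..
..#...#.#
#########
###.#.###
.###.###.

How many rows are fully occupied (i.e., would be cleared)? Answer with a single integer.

Check each row:
  row 0: 0 empty cells -> FULL (clear)
  row 1: 4 empty cells -> not full
  row 2: 5 empty cells -> not full
  row 3: 6 empty cells -> not full
  row 4: 0 empty cells -> FULL (clear)
  row 5: 2 empty cells -> not full
  row 6: 3 empty cells -> not full
Total rows cleared: 2

Answer: 2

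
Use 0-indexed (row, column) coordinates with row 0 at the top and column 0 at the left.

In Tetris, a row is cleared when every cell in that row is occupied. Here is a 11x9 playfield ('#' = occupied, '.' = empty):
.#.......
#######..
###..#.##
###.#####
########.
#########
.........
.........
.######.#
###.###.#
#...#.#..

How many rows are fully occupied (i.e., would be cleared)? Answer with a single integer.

Answer: 1

Derivation:
Check each row:
  row 0: 8 empty cells -> not full
  row 1: 2 empty cells -> not full
  row 2: 3 empty cells -> not full
  row 3: 1 empty cell -> not full
  row 4: 1 empty cell -> not full
  row 5: 0 empty cells -> FULL (clear)
  row 6: 9 empty cells -> not full
  row 7: 9 empty cells -> not full
  row 8: 2 empty cells -> not full
  row 9: 2 empty cells -> not full
  row 10: 6 empty cells -> not full
Total rows cleared: 1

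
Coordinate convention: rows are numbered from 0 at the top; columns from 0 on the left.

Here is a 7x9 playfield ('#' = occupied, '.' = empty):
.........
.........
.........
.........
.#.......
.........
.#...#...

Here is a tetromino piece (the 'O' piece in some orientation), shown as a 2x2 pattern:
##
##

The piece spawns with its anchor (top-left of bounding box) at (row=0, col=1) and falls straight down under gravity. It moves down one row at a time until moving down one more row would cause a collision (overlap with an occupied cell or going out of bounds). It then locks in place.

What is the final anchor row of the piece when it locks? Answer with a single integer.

Spawn at (row=0, col=1). Try each row:
  row 0: fits
  row 1: fits
  row 2: fits
  row 3: blocked -> lock at row 2

Answer: 2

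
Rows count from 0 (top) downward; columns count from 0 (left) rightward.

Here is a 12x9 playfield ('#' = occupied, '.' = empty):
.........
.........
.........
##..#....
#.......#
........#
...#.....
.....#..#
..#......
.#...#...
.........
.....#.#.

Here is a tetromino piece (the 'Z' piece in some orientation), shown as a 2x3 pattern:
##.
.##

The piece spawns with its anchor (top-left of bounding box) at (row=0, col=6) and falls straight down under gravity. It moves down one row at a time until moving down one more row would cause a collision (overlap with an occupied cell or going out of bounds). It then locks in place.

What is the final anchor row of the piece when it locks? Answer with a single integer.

Answer: 2

Derivation:
Spawn at (row=0, col=6). Try each row:
  row 0: fits
  row 1: fits
  row 2: fits
  row 3: blocked -> lock at row 2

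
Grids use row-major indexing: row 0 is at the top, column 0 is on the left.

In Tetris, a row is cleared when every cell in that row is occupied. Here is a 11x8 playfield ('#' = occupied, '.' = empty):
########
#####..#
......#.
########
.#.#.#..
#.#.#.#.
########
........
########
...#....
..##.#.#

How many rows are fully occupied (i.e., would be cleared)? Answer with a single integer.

Answer: 4

Derivation:
Check each row:
  row 0: 0 empty cells -> FULL (clear)
  row 1: 2 empty cells -> not full
  row 2: 7 empty cells -> not full
  row 3: 0 empty cells -> FULL (clear)
  row 4: 5 empty cells -> not full
  row 5: 4 empty cells -> not full
  row 6: 0 empty cells -> FULL (clear)
  row 7: 8 empty cells -> not full
  row 8: 0 empty cells -> FULL (clear)
  row 9: 7 empty cells -> not full
  row 10: 4 empty cells -> not full
Total rows cleared: 4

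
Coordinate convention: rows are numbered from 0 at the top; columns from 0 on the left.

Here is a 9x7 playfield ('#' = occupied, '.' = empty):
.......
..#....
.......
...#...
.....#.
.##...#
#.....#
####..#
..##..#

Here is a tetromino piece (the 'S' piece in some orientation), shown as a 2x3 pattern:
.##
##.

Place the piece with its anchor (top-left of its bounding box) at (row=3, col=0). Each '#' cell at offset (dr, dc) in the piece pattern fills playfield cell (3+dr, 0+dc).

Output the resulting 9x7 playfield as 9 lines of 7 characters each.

Answer: .......
..#....
.......
.###...
##...#.
.##...#
#.....#
####..#
..##..#

Derivation:
Fill (3+0,0+1) = (3,1)
Fill (3+0,0+2) = (3,2)
Fill (3+1,0+0) = (4,0)
Fill (3+1,0+1) = (4,1)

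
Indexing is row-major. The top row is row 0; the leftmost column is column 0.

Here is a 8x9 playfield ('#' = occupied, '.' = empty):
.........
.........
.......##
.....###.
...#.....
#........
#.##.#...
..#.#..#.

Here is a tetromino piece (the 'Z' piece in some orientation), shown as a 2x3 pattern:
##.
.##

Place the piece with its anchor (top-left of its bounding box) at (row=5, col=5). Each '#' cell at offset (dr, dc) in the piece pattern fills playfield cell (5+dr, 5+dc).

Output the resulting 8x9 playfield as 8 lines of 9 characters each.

Answer: .........
.........
.......##
.....###.
...#.....
#....##..
#.##.###.
..#.#..#.

Derivation:
Fill (5+0,5+0) = (5,5)
Fill (5+0,5+1) = (5,6)
Fill (5+1,5+1) = (6,6)
Fill (5+1,5+2) = (6,7)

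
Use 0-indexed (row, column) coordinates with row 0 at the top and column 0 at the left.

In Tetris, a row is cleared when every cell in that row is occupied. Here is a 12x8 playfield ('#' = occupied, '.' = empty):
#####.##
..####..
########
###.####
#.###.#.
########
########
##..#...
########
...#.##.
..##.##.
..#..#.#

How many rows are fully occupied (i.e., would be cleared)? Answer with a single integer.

Check each row:
  row 0: 1 empty cell -> not full
  row 1: 4 empty cells -> not full
  row 2: 0 empty cells -> FULL (clear)
  row 3: 1 empty cell -> not full
  row 4: 3 empty cells -> not full
  row 5: 0 empty cells -> FULL (clear)
  row 6: 0 empty cells -> FULL (clear)
  row 7: 5 empty cells -> not full
  row 8: 0 empty cells -> FULL (clear)
  row 9: 5 empty cells -> not full
  row 10: 4 empty cells -> not full
  row 11: 5 empty cells -> not full
Total rows cleared: 4

Answer: 4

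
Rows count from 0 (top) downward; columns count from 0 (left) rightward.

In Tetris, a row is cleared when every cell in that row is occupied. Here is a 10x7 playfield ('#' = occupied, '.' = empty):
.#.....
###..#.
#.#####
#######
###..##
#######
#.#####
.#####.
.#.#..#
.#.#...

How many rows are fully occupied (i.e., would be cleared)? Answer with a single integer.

Answer: 2

Derivation:
Check each row:
  row 0: 6 empty cells -> not full
  row 1: 3 empty cells -> not full
  row 2: 1 empty cell -> not full
  row 3: 0 empty cells -> FULL (clear)
  row 4: 2 empty cells -> not full
  row 5: 0 empty cells -> FULL (clear)
  row 6: 1 empty cell -> not full
  row 7: 2 empty cells -> not full
  row 8: 4 empty cells -> not full
  row 9: 5 empty cells -> not full
Total rows cleared: 2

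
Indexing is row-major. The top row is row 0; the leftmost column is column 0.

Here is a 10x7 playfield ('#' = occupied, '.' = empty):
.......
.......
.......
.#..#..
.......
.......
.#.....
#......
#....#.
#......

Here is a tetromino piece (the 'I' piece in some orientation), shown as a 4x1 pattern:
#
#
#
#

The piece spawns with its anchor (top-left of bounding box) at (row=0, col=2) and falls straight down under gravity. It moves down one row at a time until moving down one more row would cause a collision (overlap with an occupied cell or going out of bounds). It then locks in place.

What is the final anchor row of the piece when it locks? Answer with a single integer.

Spawn at (row=0, col=2). Try each row:
  row 0: fits
  row 1: fits
  row 2: fits
  row 3: fits
  row 4: fits
  row 5: fits
  row 6: fits
  row 7: blocked -> lock at row 6

Answer: 6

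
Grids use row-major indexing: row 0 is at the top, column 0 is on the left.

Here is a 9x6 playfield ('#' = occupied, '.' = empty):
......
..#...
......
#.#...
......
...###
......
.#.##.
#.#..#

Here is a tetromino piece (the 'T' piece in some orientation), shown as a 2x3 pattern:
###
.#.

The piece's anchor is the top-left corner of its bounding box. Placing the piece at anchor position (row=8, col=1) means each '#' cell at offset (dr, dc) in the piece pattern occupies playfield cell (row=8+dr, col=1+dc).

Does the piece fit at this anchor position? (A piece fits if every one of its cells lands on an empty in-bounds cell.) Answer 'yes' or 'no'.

Check each piece cell at anchor (8, 1):
  offset (0,0) -> (8,1): empty -> OK
  offset (0,1) -> (8,2): occupied ('#') -> FAIL
  offset (0,2) -> (8,3): empty -> OK
  offset (1,1) -> (9,2): out of bounds -> FAIL
All cells valid: no

Answer: no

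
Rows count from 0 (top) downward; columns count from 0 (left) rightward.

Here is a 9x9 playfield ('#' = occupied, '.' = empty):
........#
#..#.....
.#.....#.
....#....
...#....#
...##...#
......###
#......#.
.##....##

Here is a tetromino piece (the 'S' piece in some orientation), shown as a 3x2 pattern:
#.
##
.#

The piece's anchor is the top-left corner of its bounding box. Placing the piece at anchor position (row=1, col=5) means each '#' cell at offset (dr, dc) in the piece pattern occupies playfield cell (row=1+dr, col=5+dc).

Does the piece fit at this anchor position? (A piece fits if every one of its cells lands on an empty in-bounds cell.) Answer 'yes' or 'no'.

Check each piece cell at anchor (1, 5):
  offset (0,0) -> (1,5): empty -> OK
  offset (1,0) -> (2,5): empty -> OK
  offset (1,1) -> (2,6): empty -> OK
  offset (2,1) -> (3,6): empty -> OK
All cells valid: yes

Answer: yes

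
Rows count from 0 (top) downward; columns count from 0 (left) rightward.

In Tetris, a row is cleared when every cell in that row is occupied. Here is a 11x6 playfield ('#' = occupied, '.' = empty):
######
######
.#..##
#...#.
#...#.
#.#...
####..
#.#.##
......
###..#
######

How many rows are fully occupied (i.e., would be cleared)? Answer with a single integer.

Check each row:
  row 0: 0 empty cells -> FULL (clear)
  row 1: 0 empty cells -> FULL (clear)
  row 2: 3 empty cells -> not full
  row 3: 4 empty cells -> not full
  row 4: 4 empty cells -> not full
  row 5: 4 empty cells -> not full
  row 6: 2 empty cells -> not full
  row 7: 2 empty cells -> not full
  row 8: 6 empty cells -> not full
  row 9: 2 empty cells -> not full
  row 10: 0 empty cells -> FULL (clear)
Total rows cleared: 3

Answer: 3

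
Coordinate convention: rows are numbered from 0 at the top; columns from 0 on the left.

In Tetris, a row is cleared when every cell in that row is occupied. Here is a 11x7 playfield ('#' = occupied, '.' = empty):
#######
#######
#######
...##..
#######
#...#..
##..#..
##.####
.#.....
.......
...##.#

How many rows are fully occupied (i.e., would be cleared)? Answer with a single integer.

Answer: 4

Derivation:
Check each row:
  row 0: 0 empty cells -> FULL (clear)
  row 1: 0 empty cells -> FULL (clear)
  row 2: 0 empty cells -> FULL (clear)
  row 3: 5 empty cells -> not full
  row 4: 0 empty cells -> FULL (clear)
  row 5: 5 empty cells -> not full
  row 6: 4 empty cells -> not full
  row 7: 1 empty cell -> not full
  row 8: 6 empty cells -> not full
  row 9: 7 empty cells -> not full
  row 10: 4 empty cells -> not full
Total rows cleared: 4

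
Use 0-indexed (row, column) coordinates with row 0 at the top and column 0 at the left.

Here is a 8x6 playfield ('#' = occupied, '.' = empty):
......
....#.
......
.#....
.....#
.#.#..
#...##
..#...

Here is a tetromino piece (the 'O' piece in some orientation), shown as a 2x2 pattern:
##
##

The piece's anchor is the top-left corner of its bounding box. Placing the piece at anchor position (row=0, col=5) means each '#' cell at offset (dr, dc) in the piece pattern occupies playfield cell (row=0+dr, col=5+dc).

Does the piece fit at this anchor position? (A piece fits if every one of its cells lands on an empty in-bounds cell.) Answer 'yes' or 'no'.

Check each piece cell at anchor (0, 5):
  offset (0,0) -> (0,5): empty -> OK
  offset (0,1) -> (0,6): out of bounds -> FAIL
  offset (1,0) -> (1,5): empty -> OK
  offset (1,1) -> (1,6): out of bounds -> FAIL
All cells valid: no

Answer: no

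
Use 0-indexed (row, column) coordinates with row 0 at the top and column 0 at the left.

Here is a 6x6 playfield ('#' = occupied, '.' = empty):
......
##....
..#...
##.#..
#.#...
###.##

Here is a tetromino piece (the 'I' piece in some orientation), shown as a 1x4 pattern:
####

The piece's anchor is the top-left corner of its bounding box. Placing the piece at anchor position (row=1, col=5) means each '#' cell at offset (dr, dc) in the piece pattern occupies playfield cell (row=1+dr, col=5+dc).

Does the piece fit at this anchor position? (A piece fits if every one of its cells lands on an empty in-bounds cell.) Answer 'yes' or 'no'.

Check each piece cell at anchor (1, 5):
  offset (0,0) -> (1,5): empty -> OK
  offset (0,1) -> (1,6): out of bounds -> FAIL
  offset (0,2) -> (1,7): out of bounds -> FAIL
  offset (0,3) -> (1,8): out of bounds -> FAIL
All cells valid: no

Answer: no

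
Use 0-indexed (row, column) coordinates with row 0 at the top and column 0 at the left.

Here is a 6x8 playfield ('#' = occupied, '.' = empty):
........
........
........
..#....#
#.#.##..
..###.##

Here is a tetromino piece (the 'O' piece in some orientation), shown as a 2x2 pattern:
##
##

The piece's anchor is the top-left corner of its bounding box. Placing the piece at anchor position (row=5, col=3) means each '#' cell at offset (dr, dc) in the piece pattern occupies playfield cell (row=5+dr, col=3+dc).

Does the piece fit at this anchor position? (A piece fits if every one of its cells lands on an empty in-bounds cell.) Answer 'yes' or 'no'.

Answer: no

Derivation:
Check each piece cell at anchor (5, 3):
  offset (0,0) -> (5,3): occupied ('#') -> FAIL
  offset (0,1) -> (5,4): occupied ('#') -> FAIL
  offset (1,0) -> (6,3): out of bounds -> FAIL
  offset (1,1) -> (6,4): out of bounds -> FAIL
All cells valid: no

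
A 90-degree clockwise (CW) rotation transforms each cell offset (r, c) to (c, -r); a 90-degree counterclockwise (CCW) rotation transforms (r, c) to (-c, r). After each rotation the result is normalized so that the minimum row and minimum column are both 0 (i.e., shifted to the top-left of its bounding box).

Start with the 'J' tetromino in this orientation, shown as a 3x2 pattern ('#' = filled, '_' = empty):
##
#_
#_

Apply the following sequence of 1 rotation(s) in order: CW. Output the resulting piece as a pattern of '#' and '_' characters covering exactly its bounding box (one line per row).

Answer: ###
__#

Derivation:
Start:
##
#_
#_
After rotation 1 (CW):
###
__#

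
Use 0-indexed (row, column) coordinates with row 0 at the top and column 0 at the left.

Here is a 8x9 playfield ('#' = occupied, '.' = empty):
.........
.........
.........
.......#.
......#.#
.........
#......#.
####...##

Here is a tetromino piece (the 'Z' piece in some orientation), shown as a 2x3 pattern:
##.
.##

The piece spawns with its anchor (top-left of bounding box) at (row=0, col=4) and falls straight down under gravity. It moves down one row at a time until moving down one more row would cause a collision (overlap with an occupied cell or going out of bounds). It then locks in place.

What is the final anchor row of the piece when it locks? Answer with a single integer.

Answer: 2

Derivation:
Spawn at (row=0, col=4). Try each row:
  row 0: fits
  row 1: fits
  row 2: fits
  row 3: blocked -> lock at row 2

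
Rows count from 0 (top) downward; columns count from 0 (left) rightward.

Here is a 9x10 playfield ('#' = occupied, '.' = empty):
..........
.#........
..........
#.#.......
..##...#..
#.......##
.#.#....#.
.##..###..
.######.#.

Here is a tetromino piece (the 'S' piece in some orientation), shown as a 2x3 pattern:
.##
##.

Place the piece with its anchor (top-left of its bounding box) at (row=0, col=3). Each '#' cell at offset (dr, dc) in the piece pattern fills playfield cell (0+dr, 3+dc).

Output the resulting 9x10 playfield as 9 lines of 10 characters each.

Fill (0+0,3+1) = (0,4)
Fill (0+0,3+2) = (0,5)
Fill (0+1,3+0) = (1,3)
Fill (0+1,3+1) = (1,4)

Answer: ....##....
.#.##.....
..........
#.#.......
..##...#..
#.......##
.#.#....#.
.##..###..
.######.#.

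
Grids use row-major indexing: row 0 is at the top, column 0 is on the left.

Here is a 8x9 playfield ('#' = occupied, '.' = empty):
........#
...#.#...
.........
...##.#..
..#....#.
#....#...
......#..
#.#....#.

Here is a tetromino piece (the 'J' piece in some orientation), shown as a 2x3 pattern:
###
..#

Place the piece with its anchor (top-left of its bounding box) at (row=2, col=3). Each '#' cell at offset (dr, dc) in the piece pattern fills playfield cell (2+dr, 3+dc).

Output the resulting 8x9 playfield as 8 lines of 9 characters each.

Answer: ........#
...#.#...
...###...
...####..
..#....#.
#....#...
......#..
#.#....#.

Derivation:
Fill (2+0,3+0) = (2,3)
Fill (2+0,3+1) = (2,4)
Fill (2+0,3+2) = (2,5)
Fill (2+1,3+2) = (3,5)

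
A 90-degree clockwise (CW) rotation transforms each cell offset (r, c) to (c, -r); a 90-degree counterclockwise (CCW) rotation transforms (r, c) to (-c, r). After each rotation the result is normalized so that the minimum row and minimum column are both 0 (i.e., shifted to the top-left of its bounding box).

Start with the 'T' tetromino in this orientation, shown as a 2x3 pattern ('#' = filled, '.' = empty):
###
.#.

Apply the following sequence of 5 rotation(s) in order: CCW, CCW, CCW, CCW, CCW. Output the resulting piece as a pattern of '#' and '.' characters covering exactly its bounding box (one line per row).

Start:
###
.#.
After rotation 1 (CCW):
#.
##
#.
After rotation 2 (CCW):
.#.
###
After rotation 3 (CCW):
.#
##
.#
After rotation 4 (CCW):
###
.#.
After rotation 5 (CCW):
#.
##
#.

Answer: #.
##
#.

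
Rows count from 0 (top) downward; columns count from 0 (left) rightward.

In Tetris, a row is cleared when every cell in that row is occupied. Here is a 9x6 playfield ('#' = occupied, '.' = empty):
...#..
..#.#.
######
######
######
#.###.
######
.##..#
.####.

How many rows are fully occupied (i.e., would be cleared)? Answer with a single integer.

Answer: 4

Derivation:
Check each row:
  row 0: 5 empty cells -> not full
  row 1: 4 empty cells -> not full
  row 2: 0 empty cells -> FULL (clear)
  row 3: 0 empty cells -> FULL (clear)
  row 4: 0 empty cells -> FULL (clear)
  row 5: 2 empty cells -> not full
  row 6: 0 empty cells -> FULL (clear)
  row 7: 3 empty cells -> not full
  row 8: 2 empty cells -> not full
Total rows cleared: 4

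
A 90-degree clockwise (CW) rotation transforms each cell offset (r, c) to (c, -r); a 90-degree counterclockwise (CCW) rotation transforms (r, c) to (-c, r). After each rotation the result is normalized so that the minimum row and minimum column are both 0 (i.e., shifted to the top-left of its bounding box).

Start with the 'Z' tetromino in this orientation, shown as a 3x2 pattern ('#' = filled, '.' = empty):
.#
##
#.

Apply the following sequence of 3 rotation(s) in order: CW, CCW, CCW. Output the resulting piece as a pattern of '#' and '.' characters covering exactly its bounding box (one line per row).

Start:
.#
##
#.
After rotation 1 (CW):
##.
.##
After rotation 2 (CCW):
.#
##
#.
After rotation 3 (CCW):
##.
.##

Answer: ##.
.##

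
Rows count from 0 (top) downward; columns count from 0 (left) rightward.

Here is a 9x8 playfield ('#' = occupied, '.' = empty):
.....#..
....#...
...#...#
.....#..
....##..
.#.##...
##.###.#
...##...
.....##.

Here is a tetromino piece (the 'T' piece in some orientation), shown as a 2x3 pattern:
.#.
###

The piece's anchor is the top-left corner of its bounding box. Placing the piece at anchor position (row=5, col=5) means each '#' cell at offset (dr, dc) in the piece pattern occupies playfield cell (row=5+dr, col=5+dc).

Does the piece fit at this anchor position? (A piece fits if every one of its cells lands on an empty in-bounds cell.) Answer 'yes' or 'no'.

Answer: no

Derivation:
Check each piece cell at anchor (5, 5):
  offset (0,1) -> (5,6): empty -> OK
  offset (1,0) -> (6,5): occupied ('#') -> FAIL
  offset (1,1) -> (6,6): empty -> OK
  offset (1,2) -> (6,7): occupied ('#') -> FAIL
All cells valid: no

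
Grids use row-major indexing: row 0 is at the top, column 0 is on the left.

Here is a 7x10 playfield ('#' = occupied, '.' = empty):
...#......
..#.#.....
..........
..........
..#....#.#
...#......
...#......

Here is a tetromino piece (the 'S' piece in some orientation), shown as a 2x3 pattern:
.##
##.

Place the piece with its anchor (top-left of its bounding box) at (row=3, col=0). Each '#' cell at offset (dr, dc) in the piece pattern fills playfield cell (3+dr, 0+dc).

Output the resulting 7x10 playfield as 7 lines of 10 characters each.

Answer: ...#......
..#.#.....
..........
.##.......
###....#.#
...#......
...#......

Derivation:
Fill (3+0,0+1) = (3,1)
Fill (3+0,0+2) = (3,2)
Fill (3+1,0+0) = (4,0)
Fill (3+1,0+1) = (4,1)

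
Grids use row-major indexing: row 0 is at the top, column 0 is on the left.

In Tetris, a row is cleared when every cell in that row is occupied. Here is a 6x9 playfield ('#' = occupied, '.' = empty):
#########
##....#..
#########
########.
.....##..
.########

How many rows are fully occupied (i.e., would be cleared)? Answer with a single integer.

Answer: 2

Derivation:
Check each row:
  row 0: 0 empty cells -> FULL (clear)
  row 1: 6 empty cells -> not full
  row 2: 0 empty cells -> FULL (clear)
  row 3: 1 empty cell -> not full
  row 4: 7 empty cells -> not full
  row 5: 1 empty cell -> not full
Total rows cleared: 2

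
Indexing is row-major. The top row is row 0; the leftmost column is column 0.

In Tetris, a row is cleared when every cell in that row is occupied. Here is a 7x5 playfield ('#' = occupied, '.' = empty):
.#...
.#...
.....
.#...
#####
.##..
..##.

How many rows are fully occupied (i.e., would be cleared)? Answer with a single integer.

Answer: 1

Derivation:
Check each row:
  row 0: 4 empty cells -> not full
  row 1: 4 empty cells -> not full
  row 2: 5 empty cells -> not full
  row 3: 4 empty cells -> not full
  row 4: 0 empty cells -> FULL (clear)
  row 5: 3 empty cells -> not full
  row 6: 3 empty cells -> not full
Total rows cleared: 1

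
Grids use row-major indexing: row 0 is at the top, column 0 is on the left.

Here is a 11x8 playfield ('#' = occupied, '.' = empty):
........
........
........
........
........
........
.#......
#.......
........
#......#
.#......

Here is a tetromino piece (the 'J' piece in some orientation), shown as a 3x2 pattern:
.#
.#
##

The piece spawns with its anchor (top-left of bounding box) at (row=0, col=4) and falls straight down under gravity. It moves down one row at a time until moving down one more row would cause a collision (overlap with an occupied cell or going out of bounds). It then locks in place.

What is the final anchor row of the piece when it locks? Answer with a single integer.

Answer: 8

Derivation:
Spawn at (row=0, col=4). Try each row:
  row 0: fits
  row 1: fits
  row 2: fits
  row 3: fits
  row 4: fits
  row 5: fits
  row 6: fits
  row 7: fits
  row 8: fits
  row 9: blocked -> lock at row 8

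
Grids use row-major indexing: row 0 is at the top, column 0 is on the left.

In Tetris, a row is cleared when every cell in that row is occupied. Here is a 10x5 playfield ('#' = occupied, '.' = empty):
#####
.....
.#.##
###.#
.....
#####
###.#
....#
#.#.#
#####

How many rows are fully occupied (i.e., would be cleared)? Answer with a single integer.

Check each row:
  row 0: 0 empty cells -> FULL (clear)
  row 1: 5 empty cells -> not full
  row 2: 2 empty cells -> not full
  row 3: 1 empty cell -> not full
  row 4: 5 empty cells -> not full
  row 5: 0 empty cells -> FULL (clear)
  row 6: 1 empty cell -> not full
  row 7: 4 empty cells -> not full
  row 8: 2 empty cells -> not full
  row 9: 0 empty cells -> FULL (clear)
Total rows cleared: 3

Answer: 3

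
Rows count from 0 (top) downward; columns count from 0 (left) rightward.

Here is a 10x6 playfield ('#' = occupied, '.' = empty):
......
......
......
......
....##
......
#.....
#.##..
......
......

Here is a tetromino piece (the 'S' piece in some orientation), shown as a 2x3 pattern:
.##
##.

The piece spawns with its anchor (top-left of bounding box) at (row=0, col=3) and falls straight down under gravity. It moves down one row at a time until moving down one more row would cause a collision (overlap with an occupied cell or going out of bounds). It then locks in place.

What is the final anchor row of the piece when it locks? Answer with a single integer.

Answer: 2

Derivation:
Spawn at (row=0, col=3). Try each row:
  row 0: fits
  row 1: fits
  row 2: fits
  row 3: blocked -> lock at row 2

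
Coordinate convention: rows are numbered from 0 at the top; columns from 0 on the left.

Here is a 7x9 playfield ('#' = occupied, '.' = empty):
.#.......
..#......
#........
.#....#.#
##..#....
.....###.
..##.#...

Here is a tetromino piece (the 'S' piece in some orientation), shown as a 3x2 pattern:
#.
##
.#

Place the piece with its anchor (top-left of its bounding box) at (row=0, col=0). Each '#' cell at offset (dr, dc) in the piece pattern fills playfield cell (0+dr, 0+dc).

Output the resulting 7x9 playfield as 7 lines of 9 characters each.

Answer: ##.......
###......
##.......
.#....#.#
##..#....
.....###.
..##.#...

Derivation:
Fill (0+0,0+0) = (0,0)
Fill (0+1,0+0) = (1,0)
Fill (0+1,0+1) = (1,1)
Fill (0+2,0+1) = (2,1)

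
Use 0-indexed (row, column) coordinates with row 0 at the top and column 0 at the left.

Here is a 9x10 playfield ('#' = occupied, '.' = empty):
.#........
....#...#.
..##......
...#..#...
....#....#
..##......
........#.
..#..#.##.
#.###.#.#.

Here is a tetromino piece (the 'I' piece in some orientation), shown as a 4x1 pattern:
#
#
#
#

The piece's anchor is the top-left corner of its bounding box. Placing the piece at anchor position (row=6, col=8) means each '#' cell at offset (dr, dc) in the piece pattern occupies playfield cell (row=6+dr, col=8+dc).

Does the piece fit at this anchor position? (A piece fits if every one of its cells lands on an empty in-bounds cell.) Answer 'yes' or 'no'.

Check each piece cell at anchor (6, 8):
  offset (0,0) -> (6,8): occupied ('#') -> FAIL
  offset (1,0) -> (7,8): occupied ('#') -> FAIL
  offset (2,0) -> (8,8): occupied ('#') -> FAIL
  offset (3,0) -> (9,8): out of bounds -> FAIL
All cells valid: no

Answer: no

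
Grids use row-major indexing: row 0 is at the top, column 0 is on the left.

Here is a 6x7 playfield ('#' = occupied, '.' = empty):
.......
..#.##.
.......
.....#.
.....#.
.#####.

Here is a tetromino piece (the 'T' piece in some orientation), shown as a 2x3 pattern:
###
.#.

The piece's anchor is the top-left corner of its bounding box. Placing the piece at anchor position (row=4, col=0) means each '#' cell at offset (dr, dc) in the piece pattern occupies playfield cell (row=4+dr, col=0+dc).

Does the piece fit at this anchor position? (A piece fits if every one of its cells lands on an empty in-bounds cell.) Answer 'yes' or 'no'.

Answer: no

Derivation:
Check each piece cell at anchor (4, 0):
  offset (0,0) -> (4,0): empty -> OK
  offset (0,1) -> (4,1): empty -> OK
  offset (0,2) -> (4,2): empty -> OK
  offset (1,1) -> (5,1): occupied ('#') -> FAIL
All cells valid: no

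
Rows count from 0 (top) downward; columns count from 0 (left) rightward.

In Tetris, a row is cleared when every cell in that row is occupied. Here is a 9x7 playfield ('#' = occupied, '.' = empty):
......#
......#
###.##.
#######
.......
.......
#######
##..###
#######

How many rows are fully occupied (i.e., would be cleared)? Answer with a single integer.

Check each row:
  row 0: 6 empty cells -> not full
  row 1: 6 empty cells -> not full
  row 2: 2 empty cells -> not full
  row 3: 0 empty cells -> FULL (clear)
  row 4: 7 empty cells -> not full
  row 5: 7 empty cells -> not full
  row 6: 0 empty cells -> FULL (clear)
  row 7: 2 empty cells -> not full
  row 8: 0 empty cells -> FULL (clear)
Total rows cleared: 3

Answer: 3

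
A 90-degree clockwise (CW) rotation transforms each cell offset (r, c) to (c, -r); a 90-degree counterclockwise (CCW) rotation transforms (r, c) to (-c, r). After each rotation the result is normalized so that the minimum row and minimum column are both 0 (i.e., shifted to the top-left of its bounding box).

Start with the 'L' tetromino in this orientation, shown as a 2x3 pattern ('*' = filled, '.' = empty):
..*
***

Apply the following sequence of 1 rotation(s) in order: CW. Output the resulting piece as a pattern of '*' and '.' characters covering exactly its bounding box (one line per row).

Answer: *.
*.
**

Derivation:
Start:
..*
***
After rotation 1 (CW):
*.
*.
**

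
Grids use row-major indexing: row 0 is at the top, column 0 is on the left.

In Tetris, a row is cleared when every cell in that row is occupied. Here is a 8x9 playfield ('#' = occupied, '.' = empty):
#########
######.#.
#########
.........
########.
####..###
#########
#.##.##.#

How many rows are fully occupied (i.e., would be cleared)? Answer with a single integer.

Answer: 3

Derivation:
Check each row:
  row 0: 0 empty cells -> FULL (clear)
  row 1: 2 empty cells -> not full
  row 2: 0 empty cells -> FULL (clear)
  row 3: 9 empty cells -> not full
  row 4: 1 empty cell -> not full
  row 5: 2 empty cells -> not full
  row 6: 0 empty cells -> FULL (clear)
  row 7: 3 empty cells -> not full
Total rows cleared: 3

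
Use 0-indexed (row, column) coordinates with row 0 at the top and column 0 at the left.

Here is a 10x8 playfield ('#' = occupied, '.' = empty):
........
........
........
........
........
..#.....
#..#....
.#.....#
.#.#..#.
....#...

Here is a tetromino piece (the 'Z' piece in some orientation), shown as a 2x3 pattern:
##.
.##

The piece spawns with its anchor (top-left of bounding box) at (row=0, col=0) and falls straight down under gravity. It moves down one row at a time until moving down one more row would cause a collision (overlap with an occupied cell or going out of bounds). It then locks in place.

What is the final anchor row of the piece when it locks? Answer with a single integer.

Answer: 3

Derivation:
Spawn at (row=0, col=0). Try each row:
  row 0: fits
  row 1: fits
  row 2: fits
  row 3: fits
  row 4: blocked -> lock at row 3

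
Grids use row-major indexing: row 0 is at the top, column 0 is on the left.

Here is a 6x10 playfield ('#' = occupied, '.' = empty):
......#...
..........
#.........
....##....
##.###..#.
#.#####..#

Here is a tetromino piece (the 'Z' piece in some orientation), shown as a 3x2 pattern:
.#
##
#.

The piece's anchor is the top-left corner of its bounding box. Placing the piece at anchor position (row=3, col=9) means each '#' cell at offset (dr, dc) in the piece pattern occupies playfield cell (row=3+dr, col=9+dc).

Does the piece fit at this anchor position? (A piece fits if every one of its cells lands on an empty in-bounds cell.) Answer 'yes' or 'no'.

Check each piece cell at anchor (3, 9):
  offset (0,1) -> (3,10): out of bounds -> FAIL
  offset (1,0) -> (4,9): empty -> OK
  offset (1,1) -> (4,10): out of bounds -> FAIL
  offset (2,0) -> (5,9): occupied ('#') -> FAIL
All cells valid: no

Answer: no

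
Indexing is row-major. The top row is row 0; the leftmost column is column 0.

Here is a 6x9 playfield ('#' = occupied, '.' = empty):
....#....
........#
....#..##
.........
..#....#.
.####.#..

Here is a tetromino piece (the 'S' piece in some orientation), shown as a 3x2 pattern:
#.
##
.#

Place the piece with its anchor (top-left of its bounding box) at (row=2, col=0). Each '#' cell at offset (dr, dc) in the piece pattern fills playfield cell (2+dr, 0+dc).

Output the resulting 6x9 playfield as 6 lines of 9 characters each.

Fill (2+0,0+0) = (2,0)
Fill (2+1,0+0) = (3,0)
Fill (2+1,0+1) = (3,1)
Fill (2+2,0+1) = (4,1)

Answer: ....#....
........#
#...#..##
##.......
.##....#.
.####.#..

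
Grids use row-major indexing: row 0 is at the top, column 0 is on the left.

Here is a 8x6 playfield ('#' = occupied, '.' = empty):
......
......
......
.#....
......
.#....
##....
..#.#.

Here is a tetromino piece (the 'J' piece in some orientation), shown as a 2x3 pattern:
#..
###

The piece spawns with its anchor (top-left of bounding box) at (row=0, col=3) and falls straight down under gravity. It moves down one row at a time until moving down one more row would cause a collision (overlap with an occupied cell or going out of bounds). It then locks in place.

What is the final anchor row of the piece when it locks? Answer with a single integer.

Spawn at (row=0, col=3). Try each row:
  row 0: fits
  row 1: fits
  row 2: fits
  row 3: fits
  row 4: fits
  row 5: fits
  row 6: blocked -> lock at row 5

Answer: 5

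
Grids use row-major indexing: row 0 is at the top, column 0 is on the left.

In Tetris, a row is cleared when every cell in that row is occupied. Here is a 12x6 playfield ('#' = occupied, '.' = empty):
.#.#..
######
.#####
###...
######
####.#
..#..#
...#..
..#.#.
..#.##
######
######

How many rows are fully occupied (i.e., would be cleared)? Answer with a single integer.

Check each row:
  row 0: 4 empty cells -> not full
  row 1: 0 empty cells -> FULL (clear)
  row 2: 1 empty cell -> not full
  row 3: 3 empty cells -> not full
  row 4: 0 empty cells -> FULL (clear)
  row 5: 1 empty cell -> not full
  row 6: 4 empty cells -> not full
  row 7: 5 empty cells -> not full
  row 8: 4 empty cells -> not full
  row 9: 3 empty cells -> not full
  row 10: 0 empty cells -> FULL (clear)
  row 11: 0 empty cells -> FULL (clear)
Total rows cleared: 4

Answer: 4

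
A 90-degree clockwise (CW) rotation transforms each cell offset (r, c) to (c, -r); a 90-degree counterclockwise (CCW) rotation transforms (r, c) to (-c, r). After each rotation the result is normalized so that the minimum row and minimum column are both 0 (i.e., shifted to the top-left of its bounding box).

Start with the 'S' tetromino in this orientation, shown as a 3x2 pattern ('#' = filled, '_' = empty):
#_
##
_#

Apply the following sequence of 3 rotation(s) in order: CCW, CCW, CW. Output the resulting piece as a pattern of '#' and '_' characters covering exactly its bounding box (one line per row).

Start:
#_
##
_#
After rotation 1 (CCW):
_##
##_
After rotation 2 (CCW):
#_
##
_#
After rotation 3 (CW):
_##
##_

Answer: _##
##_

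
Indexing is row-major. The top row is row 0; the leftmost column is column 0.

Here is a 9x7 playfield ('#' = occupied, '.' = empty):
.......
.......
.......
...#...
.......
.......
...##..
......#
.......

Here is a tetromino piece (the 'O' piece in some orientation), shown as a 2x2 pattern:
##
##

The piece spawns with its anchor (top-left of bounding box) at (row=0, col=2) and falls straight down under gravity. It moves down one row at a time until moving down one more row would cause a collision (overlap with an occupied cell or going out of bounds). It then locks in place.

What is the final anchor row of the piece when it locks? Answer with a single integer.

Spawn at (row=0, col=2). Try each row:
  row 0: fits
  row 1: fits
  row 2: blocked -> lock at row 1

Answer: 1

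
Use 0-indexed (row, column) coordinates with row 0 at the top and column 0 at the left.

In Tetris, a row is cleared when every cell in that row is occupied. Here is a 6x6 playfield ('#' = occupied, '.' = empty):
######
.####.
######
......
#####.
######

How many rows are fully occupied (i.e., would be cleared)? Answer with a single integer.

Answer: 3

Derivation:
Check each row:
  row 0: 0 empty cells -> FULL (clear)
  row 1: 2 empty cells -> not full
  row 2: 0 empty cells -> FULL (clear)
  row 3: 6 empty cells -> not full
  row 4: 1 empty cell -> not full
  row 5: 0 empty cells -> FULL (clear)
Total rows cleared: 3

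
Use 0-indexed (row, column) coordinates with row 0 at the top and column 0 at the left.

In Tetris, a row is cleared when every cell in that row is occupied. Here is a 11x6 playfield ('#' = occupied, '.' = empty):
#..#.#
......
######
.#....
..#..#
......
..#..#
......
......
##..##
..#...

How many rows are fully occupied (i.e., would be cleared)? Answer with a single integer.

Answer: 1

Derivation:
Check each row:
  row 0: 3 empty cells -> not full
  row 1: 6 empty cells -> not full
  row 2: 0 empty cells -> FULL (clear)
  row 3: 5 empty cells -> not full
  row 4: 4 empty cells -> not full
  row 5: 6 empty cells -> not full
  row 6: 4 empty cells -> not full
  row 7: 6 empty cells -> not full
  row 8: 6 empty cells -> not full
  row 9: 2 empty cells -> not full
  row 10: 5 empty cells -> not full
Total rows cleared: 1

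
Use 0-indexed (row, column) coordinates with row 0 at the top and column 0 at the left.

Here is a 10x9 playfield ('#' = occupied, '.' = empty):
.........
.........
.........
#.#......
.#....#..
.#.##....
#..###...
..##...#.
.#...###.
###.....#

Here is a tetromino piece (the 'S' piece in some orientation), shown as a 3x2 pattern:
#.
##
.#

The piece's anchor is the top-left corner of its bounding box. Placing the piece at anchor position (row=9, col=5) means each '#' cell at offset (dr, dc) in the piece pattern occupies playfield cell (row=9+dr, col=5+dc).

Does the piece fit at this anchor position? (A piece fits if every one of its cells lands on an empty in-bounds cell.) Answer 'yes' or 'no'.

Answer: no

Derivation:
Check each piece cell at anchor (9, 5):
  offset (0,0) -> (9,5): empty -> OK
  offset (1,0) -> (10,5): out of bounds -> FAIL
  offset (1,1) -> (10,6): out of bounds -> FAIL
  offset (2,1) -> (11,6): out of bounds -> FAIL
All cells valid: no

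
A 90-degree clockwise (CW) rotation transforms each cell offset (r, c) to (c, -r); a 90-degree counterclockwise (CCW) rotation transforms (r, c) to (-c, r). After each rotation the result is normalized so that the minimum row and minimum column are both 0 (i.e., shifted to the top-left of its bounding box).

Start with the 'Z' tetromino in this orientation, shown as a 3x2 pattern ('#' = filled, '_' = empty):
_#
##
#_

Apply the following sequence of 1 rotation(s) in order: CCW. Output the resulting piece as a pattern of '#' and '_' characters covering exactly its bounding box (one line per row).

Start:
_#
##
#_
After rotation 1 (CCW):
##_
_##

Answer: ##_
_##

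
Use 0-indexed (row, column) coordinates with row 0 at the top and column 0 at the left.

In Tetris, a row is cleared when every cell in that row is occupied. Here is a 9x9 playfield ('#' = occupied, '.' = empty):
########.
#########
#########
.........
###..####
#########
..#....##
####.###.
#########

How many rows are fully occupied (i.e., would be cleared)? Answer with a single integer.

Answer: 4

Derivation:
Check each row:
  row 0: 1 empty cell -> not full
  row 1: 0 empty cells -> FULL (clear)
  row 2: 0 empty cells -> FULL (clear)
  row 3: 9 empty cells -> not full
  row 4: 2 empty cells -> not full
  row 5: 0 empty cells -> FULL (clear)
  row 6: 6 empty cells -> not full
  row 7: 2 empty cells -> not full
  row 8: 0 empty cells -> FULL (clear)
Total rows cleared: 4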